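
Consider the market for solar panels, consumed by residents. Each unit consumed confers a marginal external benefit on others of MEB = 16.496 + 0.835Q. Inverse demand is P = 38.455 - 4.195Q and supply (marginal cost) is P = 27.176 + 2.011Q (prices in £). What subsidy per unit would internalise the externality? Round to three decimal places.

Social marginal benefit = demand + MEB = 54.951 - 3.360Q.
Set SMB = MC: 54.951 - 3.360Q = 27.176 + 2.011Q → Q* = 5.1713.
The Pigouvian subsidy equals MEB at Q*: 16.496 + 0.835×5.1713 = 20.8140.

subsidy = £20.814 per unit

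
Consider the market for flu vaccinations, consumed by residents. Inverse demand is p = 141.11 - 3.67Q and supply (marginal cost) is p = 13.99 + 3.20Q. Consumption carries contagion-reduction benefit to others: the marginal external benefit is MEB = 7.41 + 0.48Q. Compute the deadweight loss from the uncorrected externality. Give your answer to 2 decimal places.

Market equilibrium (private): 13.99 + 3.20Q = 141.11 - 3.67Q → Q_m = 18.5036.
Social marginal benefit = demand + MEB = 148.52 - 3.19Q.
Set SMB = MC: 148.52 - 3.19Q = 13.99 + 3.20Q → Q* = 21.0532.
The loss is the area between SMB and MC from Q* to Q_m; with linear curves that's a triangle of height MEB(Q_m).
DWL = ½ × 2.5496 × 16.2917 = 20.7687.

DWL = 20.77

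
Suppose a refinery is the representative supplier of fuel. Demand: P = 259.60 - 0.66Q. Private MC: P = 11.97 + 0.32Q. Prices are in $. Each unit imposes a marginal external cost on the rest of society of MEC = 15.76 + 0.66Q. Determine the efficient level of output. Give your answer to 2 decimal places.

Social marginal cost = private MC + MEC = 27.73 + 0.98Q.
Set SMC = demand: 27.73 + 0.98Q = 259.60 - 0.66Q → Q* = 141.3841.

Q* = 141.38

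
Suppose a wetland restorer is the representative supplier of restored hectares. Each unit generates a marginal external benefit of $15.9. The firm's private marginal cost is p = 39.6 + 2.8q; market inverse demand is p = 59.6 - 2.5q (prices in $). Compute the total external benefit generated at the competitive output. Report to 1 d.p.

$60.0

Market equilibrium (private): 39.6 + 2.8q = 59.6 - 2.5q → q_m = 3.7736.
Total external benefit = MEB × q_m = 15.9 × 3.7736 = 60.0002.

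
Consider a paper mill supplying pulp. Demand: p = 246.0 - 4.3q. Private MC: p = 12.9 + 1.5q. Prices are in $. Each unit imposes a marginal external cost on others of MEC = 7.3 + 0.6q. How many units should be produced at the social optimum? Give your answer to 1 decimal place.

Social marginal cost = private MC + MEC = 20.2 + 2.1q.
Set SMC = demand: 20.2 + 2.1q = 246.0 - 4.3q → q* = 35.2813.

q* = 35.3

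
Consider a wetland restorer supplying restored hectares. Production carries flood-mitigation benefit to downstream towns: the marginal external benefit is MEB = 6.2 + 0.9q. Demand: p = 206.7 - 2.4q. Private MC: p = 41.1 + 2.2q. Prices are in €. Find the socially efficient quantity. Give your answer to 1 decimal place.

Social marginal cost = private MC − MEB = 34.9 + 1.3q.
Set SMC = demand: 34.9 + 1.3q = 206.7 - 2.4q → q* = 46.4324.

q* = 46.4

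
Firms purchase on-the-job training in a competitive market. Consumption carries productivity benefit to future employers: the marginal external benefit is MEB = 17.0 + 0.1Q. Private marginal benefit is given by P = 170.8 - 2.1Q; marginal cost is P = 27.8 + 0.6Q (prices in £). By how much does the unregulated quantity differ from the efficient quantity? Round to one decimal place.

Market equilibrium (private): 27.8 + 0.6Q = 170.8 - 2.1Q → Q_m = 52.9630.
Social marginal benefit = demand + MEB = 187.8 - 2.0Q.
Set SMB = MC: 187.8 - 2.0Q = 27.8 + 0.6Q → Q* = 61.5385.
Gap = |52.9630 − 61.5385| = 8.5755.

8.6 units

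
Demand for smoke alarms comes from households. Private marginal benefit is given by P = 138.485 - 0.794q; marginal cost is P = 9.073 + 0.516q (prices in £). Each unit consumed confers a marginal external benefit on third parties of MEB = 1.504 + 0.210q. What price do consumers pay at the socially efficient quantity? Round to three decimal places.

Social marginal benefit = demand + MEB = 139.989 - 0.584q.
Set SMB = MC: 139.989 - 0.584q = 9.073 + 0.516q → q* = 119.0145.
Consumer price on the demand curve at q*: 138.485 − 0.794×119.0145 = 43.9875.

P = £43.987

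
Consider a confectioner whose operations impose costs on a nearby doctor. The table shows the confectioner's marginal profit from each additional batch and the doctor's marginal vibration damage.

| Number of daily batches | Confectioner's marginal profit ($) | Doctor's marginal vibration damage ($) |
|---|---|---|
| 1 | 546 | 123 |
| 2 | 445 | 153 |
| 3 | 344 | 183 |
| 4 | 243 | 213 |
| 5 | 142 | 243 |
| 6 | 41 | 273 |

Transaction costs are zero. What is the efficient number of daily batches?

4

Bargaining reaches the level where marginal profit last exceeds marginal vibration damage.
That holds through level 4 (243 ≥ 213) but not at 5 (142 < 243).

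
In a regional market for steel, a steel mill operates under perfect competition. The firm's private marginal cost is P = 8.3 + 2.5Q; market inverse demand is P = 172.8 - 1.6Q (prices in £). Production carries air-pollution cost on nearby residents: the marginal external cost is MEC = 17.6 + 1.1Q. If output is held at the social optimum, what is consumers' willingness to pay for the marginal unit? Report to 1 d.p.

Social marginal cost = private MC + MEC = 25.9 + 3.6Q.
Set SMC = demand: 25.9 + 3.6Q = 172.8 - 1.6Q → Q* = 28.2500.
Consumer price on the demand curve at Q*: 172.8 − 1.6×28.2500 = 127.6000.

P = £127.6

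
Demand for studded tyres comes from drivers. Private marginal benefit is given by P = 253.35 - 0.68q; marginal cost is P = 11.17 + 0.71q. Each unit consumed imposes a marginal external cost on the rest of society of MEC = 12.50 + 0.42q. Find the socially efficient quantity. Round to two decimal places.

q* = 126.90

Social marginal benefit = demand − MEC = 240.85 - 1.10q.
Set SMB = MC: 240.85 - 1.10q = 11.17 + 0.71q → q* = 126.8950.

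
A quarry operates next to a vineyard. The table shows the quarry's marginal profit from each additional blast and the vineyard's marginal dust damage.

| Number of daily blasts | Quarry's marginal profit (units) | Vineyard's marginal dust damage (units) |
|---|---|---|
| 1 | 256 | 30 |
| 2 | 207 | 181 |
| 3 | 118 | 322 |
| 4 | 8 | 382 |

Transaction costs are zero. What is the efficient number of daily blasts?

2

Bargaining reaches the level where marginal profit last exceeds marginal dust damage.
That holds through level 2 (207 ≥ 181) but not at 3 (118 < 322).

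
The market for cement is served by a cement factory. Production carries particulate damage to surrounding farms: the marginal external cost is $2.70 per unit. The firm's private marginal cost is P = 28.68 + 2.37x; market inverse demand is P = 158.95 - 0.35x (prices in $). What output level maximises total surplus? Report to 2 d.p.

x* = 46.90

Social marginal cost = private MC + MEC = 31.38 + 2.37x.
Set SMC = demand: 31.38 + 2.37x = 158.95 - 0.35x → x* = 46.9007.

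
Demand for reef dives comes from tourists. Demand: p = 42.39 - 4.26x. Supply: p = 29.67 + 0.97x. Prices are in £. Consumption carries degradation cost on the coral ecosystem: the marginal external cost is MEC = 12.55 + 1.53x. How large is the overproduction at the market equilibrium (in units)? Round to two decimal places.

2.41 units

Market equilibrium (private): 29.67 + 0.97x = 42.39 - 4.26x → x_m = 2.4321.
Social marginal benefit = demand − MEC = 29.84 - 5.79x.
Set SMB = MC: 29.84 - 5.79x = 29.67 + 0.97x → x* = 0.0251.
Gap = |2.4321 − 0.0251| = 2.4070.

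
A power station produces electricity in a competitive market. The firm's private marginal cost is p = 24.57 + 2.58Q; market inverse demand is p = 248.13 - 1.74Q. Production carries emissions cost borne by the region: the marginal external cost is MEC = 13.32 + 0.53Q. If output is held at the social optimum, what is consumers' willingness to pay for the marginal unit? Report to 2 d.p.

P = 172.70

Social marginal cost = private MC + MEC = 37.89 + 3.11Q.
Set SMC = demand: 37.89 + 3.11Q = 248.13 - 1.74Q → Q* = 43.3485.
Consumer price on the demand curve at Q*: 248.13 − 1.74×43.3485 = 172.7036.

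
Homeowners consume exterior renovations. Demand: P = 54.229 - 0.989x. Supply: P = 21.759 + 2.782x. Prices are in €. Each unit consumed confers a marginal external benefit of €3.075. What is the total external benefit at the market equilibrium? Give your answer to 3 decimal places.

Market equilibrium (private): 21.759 + 2.782x = 54.229 - 0.989x → x_m = 8.6104.
Total external benefit = MEB × x_m = 3.075 × 8.6104 = 26.4770.

€26.477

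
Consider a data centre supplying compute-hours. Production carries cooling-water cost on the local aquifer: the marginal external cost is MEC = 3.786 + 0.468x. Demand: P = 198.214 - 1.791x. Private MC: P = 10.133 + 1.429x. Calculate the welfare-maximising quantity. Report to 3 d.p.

Social marginal cost = private MC + MEC = 13.919 + 1.897x.
Set SMC = demand: 13.919 + 1.897x = 198.214 - 1.791x → x* = 49.9715.

x* = 49.972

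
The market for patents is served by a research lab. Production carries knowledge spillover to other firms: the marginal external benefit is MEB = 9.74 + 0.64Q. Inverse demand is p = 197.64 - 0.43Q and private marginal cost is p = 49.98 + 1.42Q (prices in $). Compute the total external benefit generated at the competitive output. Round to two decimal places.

$2816.01

Market equilibrium (private): 49.98 + 1.42Q = 197.64 - 0.43Q → Q_m = 79.8162.
Total external benefit = ∫₀^{Q_m} (9.74 + 0.64Q) dQ = 9.74×79.8162 + ½×0.64×79.8162² = 2816.0100.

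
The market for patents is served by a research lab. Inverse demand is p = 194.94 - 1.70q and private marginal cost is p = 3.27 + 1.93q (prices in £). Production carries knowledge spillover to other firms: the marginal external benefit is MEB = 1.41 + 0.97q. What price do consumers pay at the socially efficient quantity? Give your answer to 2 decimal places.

P = £71.54

Social marginal cost = private MC − MEB = 1.86 + 0.96q.
Set SMC = demand: 1.86 + 0.96q = 194.94 - 1.70q → q* = 72.5865.
Consumer price on the demand curve at q*: 194.94 − 1.70×72.5865 = 71.5430.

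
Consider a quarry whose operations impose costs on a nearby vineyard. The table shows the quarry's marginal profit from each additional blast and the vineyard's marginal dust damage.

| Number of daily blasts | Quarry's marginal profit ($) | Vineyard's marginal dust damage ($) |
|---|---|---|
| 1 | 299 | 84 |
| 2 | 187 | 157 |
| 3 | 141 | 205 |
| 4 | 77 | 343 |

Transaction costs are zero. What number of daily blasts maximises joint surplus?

2

Bargaining reaches the level where marginal profit last exceeds marginal dust damage.
That holds through level 2 (187 ≥ 157) but not at 3 (141 < 205).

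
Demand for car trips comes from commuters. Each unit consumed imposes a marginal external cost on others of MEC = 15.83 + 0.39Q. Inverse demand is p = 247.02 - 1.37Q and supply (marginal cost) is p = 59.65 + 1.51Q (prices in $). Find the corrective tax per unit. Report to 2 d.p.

tax = $36.29 per unit

Social marginal benefit = demand − MEC = 231.19 - 1.76Q.
Set SMB = MC: 231.19 - 1.76Q = 59.65 + 1.51Q → Q* = 52.4587.
The Pigouvian tax equals MEC at Q*: 15.83 + 0.39×52.4587 = 36.2889.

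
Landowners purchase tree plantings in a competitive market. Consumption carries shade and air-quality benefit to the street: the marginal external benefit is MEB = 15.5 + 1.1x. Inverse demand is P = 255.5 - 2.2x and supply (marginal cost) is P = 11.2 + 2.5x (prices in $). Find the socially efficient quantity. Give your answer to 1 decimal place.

Social marginal benefit = demand + MEB = 271.0 - 1.1x.
Set SMB = MC: 271.0 - 1.1x = 11.2 + 2.5x → x* = 72.1667.

x* = 72.2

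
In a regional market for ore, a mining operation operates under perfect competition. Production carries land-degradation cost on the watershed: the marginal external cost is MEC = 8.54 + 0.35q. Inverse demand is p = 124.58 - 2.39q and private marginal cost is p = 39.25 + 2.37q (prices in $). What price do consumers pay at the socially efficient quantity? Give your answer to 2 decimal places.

Social marginal cost = private MC + MEC = 47.79 + 2.72q.
Set SMC = demand: 47.79 + 2.72q = 124.58 - 2.39q → q* = 15.0274.
Consumer price on the demand curve at q*: 124.58 − 2.39×15.0274 = 88.6645.

P = $88.66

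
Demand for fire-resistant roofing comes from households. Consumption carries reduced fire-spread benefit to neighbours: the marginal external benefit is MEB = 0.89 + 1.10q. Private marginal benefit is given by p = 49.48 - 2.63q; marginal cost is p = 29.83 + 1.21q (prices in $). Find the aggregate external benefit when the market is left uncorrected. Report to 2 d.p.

Market equilibrium (private): 29.83 + 1.21q = 49.48 - 2.63q → q_m = 5.1172.
Total external benefit = ∫₀^{q_m} (0.89 + 1.10q) dq = 0.89×5.1172 + ½×1.10×5.1172² = 18.9565.

$18.96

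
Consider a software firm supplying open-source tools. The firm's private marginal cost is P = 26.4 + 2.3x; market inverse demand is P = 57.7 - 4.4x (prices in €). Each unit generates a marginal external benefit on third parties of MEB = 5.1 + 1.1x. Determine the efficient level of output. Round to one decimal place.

Social marginal cost = private MC − MEB = 21.3 + 1.2x.
Set SMC = demand: 21.3 + 1.2x = 57.7 - 4.4x → x* = 6.5000.

x* = 6.5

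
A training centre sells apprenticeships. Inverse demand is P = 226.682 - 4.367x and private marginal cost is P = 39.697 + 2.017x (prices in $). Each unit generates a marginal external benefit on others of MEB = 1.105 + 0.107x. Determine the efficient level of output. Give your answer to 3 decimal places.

x* = 29.965

Social marginal cost = private MC − MEB = 38.592 + 1.910x.
Set SMC = demand: 38.592 + 1.910x = 226.682 - 4.367x → x* = 29.9650.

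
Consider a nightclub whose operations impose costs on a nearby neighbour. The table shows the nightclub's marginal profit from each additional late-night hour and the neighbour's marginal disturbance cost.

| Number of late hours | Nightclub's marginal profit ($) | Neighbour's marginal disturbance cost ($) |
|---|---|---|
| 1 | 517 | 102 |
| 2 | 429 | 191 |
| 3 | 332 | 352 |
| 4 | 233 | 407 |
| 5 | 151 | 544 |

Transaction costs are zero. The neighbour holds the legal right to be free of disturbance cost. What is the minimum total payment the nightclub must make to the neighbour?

Efficient level: marginal profit ≥ marginal disturbance cost through level 2, so k* = 2.
With the neighbour holding the right, the nightclub must at least compensate total damage at k*: 102 + 191 = 293.

$293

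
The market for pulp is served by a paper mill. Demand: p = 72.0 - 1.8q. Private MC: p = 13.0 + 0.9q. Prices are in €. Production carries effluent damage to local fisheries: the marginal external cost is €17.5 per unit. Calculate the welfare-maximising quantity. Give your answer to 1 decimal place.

Social marginal cost = private MC + MEC = 30.5 + 0.9q.
Set SMC = demand: 30.5 + 0.9q = 72.0 - 1.8q → q* = 15.3704.

q* = 15.4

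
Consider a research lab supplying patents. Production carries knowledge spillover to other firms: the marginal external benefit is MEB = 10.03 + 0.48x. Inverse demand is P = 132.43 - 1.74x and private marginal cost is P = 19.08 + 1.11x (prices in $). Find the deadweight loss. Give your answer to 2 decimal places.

DWL = $178.90

Market equilibrium (private): 19.08 + 1.11x = 132.43 - 1.74x → x_m = 39.7719.
Social marginal cost = private MC − MEB = 9.05 + 0.63x.
Set SMC = demand: 9.05 + 0.63x = 132.43 - 1.74x → x* = 52.0591.
Height of the DWL triangle at x_m is demand(x_m) − SMC(x_m) = MEB(x_m) = 29.1205.
DWL = ½ × 12.2872 × 29.1205 = 178.9047.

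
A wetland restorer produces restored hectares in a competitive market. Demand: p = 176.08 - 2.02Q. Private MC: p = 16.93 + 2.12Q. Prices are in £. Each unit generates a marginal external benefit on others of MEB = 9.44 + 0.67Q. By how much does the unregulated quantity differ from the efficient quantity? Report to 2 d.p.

Market equilibrium (private): 16.93 + 2.12Q = 176.08 - 2.02Q → Q_m = 38.4420.
Social marginal cost = private MC − MEB = 7.49 + 1.45Q.
Set SMC = demand: 7.49 + 1.45Q = 176.08 - 2.02Q → Q* = 48.5850.
Gap = |38.4420 − 48.5850| = 10.1430.

10.14 units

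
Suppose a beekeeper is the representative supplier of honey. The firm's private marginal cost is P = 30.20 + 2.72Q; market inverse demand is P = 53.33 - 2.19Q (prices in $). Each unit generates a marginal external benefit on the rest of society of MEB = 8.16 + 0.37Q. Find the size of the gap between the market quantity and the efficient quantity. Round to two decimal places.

Market equilibrium (private): 30.20 + 2.72Q = 53.33 - 2.19Q → Q_m = 4.7108.
Social marginal cost = private MC − MEB = 22.04 + 2.35Q.
Set SMC = demand: 22.04 + 2.35Q = 53.33 - 2.19Q → Q* = 6.8921.
Gap = |4.7108 − 6.8921| = 2.1813.

2.18 units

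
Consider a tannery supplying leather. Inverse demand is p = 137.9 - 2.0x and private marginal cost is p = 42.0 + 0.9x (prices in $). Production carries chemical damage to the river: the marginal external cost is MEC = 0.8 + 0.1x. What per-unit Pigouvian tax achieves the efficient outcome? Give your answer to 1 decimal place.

Social marginal cost = private MC + MEC = 42.8 + x.
Set SMC = demand: 42.8 + x = 137.9 - 2.0x → x* = 31.7000.
The Pigouvian tax equals MEC at x*: 0.8 + 0.1×31.7000 = 3.9700.

tax = $4.0 per unit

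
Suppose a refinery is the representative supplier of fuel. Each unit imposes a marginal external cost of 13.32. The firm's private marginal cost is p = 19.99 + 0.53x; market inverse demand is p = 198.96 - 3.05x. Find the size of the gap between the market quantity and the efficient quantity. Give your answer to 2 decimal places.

Market equilibrium (private): 19.99 + 0.53x = 198.96 - 3.05x → x_m = 49.9916.
Social marginal cost = private MC + MEC = 33.31 + 0.53x.
Set SMC = demand: 33.31 + 0.53x = 198.96 - 3.05x → x* = 46.2709.
Gap = |49.9916 − 46.2709| = 3.7207.

3.72 units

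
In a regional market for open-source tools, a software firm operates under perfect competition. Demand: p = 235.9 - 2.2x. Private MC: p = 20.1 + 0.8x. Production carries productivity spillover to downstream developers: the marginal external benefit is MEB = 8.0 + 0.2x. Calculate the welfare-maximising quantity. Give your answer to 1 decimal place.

x* = 79.9

Social marginal cost = private MC − MEB = 12.1 + 0.6x.
Set SMC = demand: 12.1 + 0.6x = 235.9 - 2.2x → x* = 79.9286.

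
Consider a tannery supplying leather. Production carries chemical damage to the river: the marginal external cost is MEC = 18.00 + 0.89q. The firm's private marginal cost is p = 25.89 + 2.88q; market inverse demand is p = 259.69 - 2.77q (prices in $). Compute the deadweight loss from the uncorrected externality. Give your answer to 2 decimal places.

Market equilibrium (private): 25.89 + 2.88q = 259.69 - 2.77q → q_m = 41.3805.
Social marginal cost = private MC + MEC = 43.89 + 3.77q.
Set SMC = demand: 43.89 + 3.77q = 259.69 - 2.77q → q* = 32.9969.
The welfare-loss triangle has base |q_m − q*| and height MEC(q_m) (the vertical gap between SMC and demand is zero at q* and MEC at q_m).
DWL = ½ × 8.3836 × 54.8287 = 229.8309.

DWL = $229.83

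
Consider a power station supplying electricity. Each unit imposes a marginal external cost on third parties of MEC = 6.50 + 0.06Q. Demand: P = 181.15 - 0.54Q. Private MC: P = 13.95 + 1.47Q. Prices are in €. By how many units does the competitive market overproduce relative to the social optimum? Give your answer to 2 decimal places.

5.55 units

Market equilibrium (private): 13.95 + 1.47Q = 181.15 - 0.54Q → Q_m = 83.1841.
Social marginal cost = private MC + MEC = 20.45 + 1.53Q.
Set SMC = demand: 20.45 + 1.53Q = 181.15 - 0.54Q → Q* = 77.6329.
Gap = |83.1841 − 77.6329| = 5.5512.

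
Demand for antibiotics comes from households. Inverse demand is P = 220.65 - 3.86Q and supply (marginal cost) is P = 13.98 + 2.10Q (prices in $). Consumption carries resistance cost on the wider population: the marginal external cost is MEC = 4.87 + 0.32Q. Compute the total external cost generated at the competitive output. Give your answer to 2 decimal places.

$361.26

Market equilibrium (private): 13.98 + 2.10Q = 220.65 - 3.86Q → Q_m = 34.6762.
Total external cost = ∫₀^{Q_m} (4.87 + 0.32Q) dQ = 4.87×34.6762 + ½×0.32×34.6762² = 361.2633.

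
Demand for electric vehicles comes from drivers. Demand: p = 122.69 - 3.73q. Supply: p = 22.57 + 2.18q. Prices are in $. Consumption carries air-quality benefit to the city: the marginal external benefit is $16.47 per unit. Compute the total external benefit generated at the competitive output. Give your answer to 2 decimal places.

$279.01

Market equilibrium (private): 22.57 + 2.18q = 122.69 - 3.73q → q_m = 16.9408.
Total external benefit = MEB × q_m = 16.47 × 16.9408 = 279.0150.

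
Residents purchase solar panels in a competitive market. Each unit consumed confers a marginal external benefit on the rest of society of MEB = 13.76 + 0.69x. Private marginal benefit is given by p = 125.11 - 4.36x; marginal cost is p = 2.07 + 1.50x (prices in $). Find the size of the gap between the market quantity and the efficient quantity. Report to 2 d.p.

5.46 units

Market equilibrium (private): 2.07 + 1.50x = 125.11 - 4.36x → x_m = 20.9966.
Social marginal benefit = demand + MEB = 138.87 - 3.67x.
Set SMB = MC: 138.87 - 3.67x = 2.07 + 1.50x → x* = 26.4603.
Gap = |20.9966 − 26.4603| = 5.4637.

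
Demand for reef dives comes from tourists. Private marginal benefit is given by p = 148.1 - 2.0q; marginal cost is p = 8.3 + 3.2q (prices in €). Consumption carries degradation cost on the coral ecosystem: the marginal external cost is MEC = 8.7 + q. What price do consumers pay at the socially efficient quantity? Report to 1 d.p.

P = €105.8

Social marginal benefit = demand − MEC = 139.4 - 3.0q.
Set SMB = MC: 139.4 - 3.0q = 8.3 + 3.2q → q* = 21.1452.
Consumer price on the demand curve at q*: 148.1 − 2.0×21.1452 = 105.8096.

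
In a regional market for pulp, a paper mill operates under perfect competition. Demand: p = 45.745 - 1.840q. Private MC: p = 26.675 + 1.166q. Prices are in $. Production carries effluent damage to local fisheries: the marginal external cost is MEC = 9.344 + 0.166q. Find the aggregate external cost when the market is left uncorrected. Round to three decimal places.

Market equilibrium (private): 26.675 + 1.166q = 45.745 - 1.840q → q_m = 6.3440.
Total external cost = ∫₀^{q_m} (9.344 + 0.166q) dq = 9.344×6.3440 + ½×0.166×6.3440² = 62.6188.

$62.619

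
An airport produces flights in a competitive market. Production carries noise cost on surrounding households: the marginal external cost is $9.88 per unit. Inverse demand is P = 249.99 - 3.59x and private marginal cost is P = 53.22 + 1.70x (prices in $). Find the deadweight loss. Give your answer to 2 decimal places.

DWL = $9.23

Market equilibrium (private): 53.22 + 1.70x = 249.99 - 3.59x → x_m = 37.1966.
Social marginal cost = private MC + MEC = 63.10 + 1.70x.
Set SMC = demand: 63.10 + 1.70x = 249.99 - 3.59x → x* = 35.3289.
Height of the DWL triangle at x_m is SMC(x_m) − demand(x_m) = MEC(x_m) = 9.8800.
DWL = ½ × 1.8677 × 9.8800 = 9.2264.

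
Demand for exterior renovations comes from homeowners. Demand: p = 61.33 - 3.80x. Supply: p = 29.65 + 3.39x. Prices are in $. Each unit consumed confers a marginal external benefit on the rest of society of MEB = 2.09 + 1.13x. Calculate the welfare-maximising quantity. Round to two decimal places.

Social marginal benefit = demand + MEB = 63.42 - 2.67x.
Set SMB = MC: 63.42 - 2.67x = 29.65 + 3.39x → x* = 5.5726.

x* = 5.57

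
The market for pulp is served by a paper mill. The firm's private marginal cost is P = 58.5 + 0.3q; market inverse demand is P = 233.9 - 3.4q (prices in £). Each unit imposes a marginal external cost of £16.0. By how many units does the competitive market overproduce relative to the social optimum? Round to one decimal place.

Market equilibrium (private): 58.5 + 0.3q = 233.9 - 3.4q → q_m = 47.4054.
Social marginal cost = private MC + MEC = 74.5 + 0.3q.
Set SMC = demand: 74.5 + 0.3q = 233.9 - 3.4q → q* = 43.0811.
Gap = |47.4054 − 43.0811| = 4.3243.

4.3 units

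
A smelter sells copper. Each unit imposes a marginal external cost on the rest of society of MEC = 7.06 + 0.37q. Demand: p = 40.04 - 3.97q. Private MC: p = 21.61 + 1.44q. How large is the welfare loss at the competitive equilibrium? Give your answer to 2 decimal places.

DWL = 5.99

Market equilibrium (private): 21.61 + 1.44q = 40.04 - 3.97q → q_m = 3.4067.
Social marginal cost = private MC + MEC = 28.67 + 1.81q.
Set SMC = demand: 28.67 + 1.81q = 40.04 - 3.97q → q* = 1.9671.
The welfare-loss triangle has base |q_m − q*| and height MEC(q_m) (the vertical gap between SMC and demand is zero at q* and MEC at q_m).
DWL = ½ × 1.4396 × 8.3205 = 5.9891.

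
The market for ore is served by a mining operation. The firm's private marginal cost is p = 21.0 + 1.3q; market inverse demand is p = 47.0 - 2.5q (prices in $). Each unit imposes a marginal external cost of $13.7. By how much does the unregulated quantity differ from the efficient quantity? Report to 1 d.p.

Market equilibrium (private): 21.0 + 1.3q = 47.0 - 2.5q → q_m = 6.8421.
Social marginal cost = private MC + MEC = 34.7 + 1.3q.
Set SMC = demand: 34.7 + 1.3q = 47.0 - 2.5q → q* = 3.2368.
Gap = |6.8421 − 3.2368| = 3.6053.

3.6 units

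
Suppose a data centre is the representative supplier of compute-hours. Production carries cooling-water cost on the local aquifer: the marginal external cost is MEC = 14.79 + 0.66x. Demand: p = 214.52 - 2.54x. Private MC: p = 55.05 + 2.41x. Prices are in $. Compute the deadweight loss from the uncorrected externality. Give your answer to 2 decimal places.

DWL = $115.85

Market equilibrium (private): 55.05 + 2.41x = 214.52 - 2.54x → x_m = 32.2162.
Social marginal cost = private MC + MEC = 69.84 + 3.07x.
Set SMC = demand: 69.84 + 3.07x = 214.52 - 2.54x → x* = 25.7897.
The loss is the area between SMC and demand from x* to x_m; with linear curves that's a triangle of height MEC(x_m).
DWL = ½ × 6.4265 × 36.0527 = 115.8463.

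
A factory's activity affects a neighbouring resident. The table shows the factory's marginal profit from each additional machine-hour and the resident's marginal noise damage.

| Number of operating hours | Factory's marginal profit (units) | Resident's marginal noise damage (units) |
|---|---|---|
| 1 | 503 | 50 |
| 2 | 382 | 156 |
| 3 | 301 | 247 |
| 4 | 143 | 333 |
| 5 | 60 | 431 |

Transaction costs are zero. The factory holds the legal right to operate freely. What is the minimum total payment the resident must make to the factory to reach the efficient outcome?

203

Left alone the factory would choose level 5 (marginal profit stays positive).
Efficient level: k* = 3 (marginal profit ≥ marginal noise damage through 3).
The resident must at least cover the factory's forgone profit from cutting 5→3: 143 + 60 = 203.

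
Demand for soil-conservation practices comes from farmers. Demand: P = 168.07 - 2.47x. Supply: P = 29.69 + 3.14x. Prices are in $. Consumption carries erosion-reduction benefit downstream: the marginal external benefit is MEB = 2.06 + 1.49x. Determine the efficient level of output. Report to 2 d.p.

x* = 34.09

Social marginal benefit = demand + MEB = 170.13 - 0.98x.
Set SMB = MC: 170.13 - 0.98x = 29.69 + 3.14x → x* = 34.0874.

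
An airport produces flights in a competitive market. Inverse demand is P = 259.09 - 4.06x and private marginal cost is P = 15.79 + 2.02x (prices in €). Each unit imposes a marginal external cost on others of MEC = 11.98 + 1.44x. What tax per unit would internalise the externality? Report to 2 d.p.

Social marginal cost = private MC + MEC = 27.77 + 3.46x.
Set SMC = demand: 27.77 + 3.46x = 259.09 - 4.06x → x* = 30.7606.
The Pigouvian tax equals MEC at x*: 11.98 + 1.44×30.7606 = 56.2753.

tax = €56.28 per unit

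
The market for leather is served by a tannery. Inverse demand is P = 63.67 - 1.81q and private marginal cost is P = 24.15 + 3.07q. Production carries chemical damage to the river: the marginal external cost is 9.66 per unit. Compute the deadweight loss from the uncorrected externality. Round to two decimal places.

Market equilibrium (private): 24.15 + 3.07q = 63.67 - 1.81q → q_m = 8.0984.
Social marginal cost = private MC + MEC = 33.81 + 3.07q.
Set SMC = demand: 33.81 + 3.07q = 63.67 - 1.81q → q* = 6.1189.
The loss is the area between SMC and demand from q* to q_m; with linear curves that's a triangle of height MEC(q_m).
DWL = ½ × 1.9795 × 9.6600 = 9.5610.

DWL = 9.56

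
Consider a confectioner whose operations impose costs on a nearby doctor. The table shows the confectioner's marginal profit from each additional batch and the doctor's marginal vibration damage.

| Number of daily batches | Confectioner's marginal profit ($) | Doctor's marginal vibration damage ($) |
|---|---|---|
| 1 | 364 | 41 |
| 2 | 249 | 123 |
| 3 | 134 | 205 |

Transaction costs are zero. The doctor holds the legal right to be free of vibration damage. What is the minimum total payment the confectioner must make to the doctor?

Efficient level: marginal profit ≥ marginal vibration damage through level 2, so k* = 2.
With the doctor holding the right, the confectioner must at least compensate total damage at k*: 41 + 123 = 164.

$164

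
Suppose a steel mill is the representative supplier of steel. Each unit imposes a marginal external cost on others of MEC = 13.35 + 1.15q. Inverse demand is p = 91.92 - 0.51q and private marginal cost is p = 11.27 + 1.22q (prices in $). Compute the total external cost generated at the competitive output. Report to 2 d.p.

$1872.00

Market equilibrium (private): 11.27 + 1.22q = 91.92 - 0.51q → q_m = 46.6185.
Total external cost = ∫₀^{q_m} (13.35 + 1.15q) dq = 13.35×46.6185 + ½×1.15×46.6185² = 1871.9956.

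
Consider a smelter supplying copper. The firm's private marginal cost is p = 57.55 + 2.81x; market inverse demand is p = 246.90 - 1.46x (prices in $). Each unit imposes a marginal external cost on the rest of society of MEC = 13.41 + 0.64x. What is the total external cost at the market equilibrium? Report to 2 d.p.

Market equilibrium (private): 57.55 + 2.81x = 246.90 - 1.46x → x_m = 44.3443.
Total external cost = ∫₀^{x_m} (13.41 + 0.64x) dx = 13.41×44.3443 + ½×0.64×44.3443² = 1223.9105.

$1223.91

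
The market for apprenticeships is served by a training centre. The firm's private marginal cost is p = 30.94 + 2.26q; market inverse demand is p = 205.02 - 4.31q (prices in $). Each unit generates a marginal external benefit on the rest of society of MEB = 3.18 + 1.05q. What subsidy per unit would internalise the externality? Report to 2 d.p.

Social marginal cost = private MC − MEB = 27.76 + 1.21q.
Set SMC = demand: 27.76 + 1.21q = 205.02 - 4.31q → q* = 32.1123.
The Pigouvian subsidy equals MEB at q*: 3.18 + 1.05×32.1123 = 36.8979.

subsidy = $36.90 per unit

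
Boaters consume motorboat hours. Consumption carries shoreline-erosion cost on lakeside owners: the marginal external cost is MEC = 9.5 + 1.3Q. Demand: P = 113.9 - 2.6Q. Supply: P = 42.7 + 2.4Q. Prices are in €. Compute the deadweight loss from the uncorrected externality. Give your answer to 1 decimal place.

DWL = €62.3

Market equilibrium (private): 42.7 + 2.4Q = 113.9 - 2.6Q → Q_m = 14.2400.
Social marginal benefit = demand − MEC = 104.4 - 3.9Q.
Set SMB = MC: 104.4 - 3.9Q = 42.7 + 2.4Q → Q* = 9.7937.
Between Q* and Q_m the wedge MC − SMB runs linearly from 0 to MEC(Q_m), so the loss is a triangle.
DWL = ½ × 4.4463 × 28.0120 = 62.2749.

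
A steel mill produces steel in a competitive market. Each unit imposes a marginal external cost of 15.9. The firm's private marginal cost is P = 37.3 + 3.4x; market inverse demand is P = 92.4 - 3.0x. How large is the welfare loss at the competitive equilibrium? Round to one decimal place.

Market equilibrium (private): 37.3 + 3.4x = 92.4 - 3.0x → x_m = 8.6094.
Social marginal cost = private MC + MEC = 53.2 + 3.4x.
Set SMC = demand: 53.2 + 3.4x = 92.4 - 3.0x → x* = 6.1250.
Between x* and x_m the wedge SMC − demand runs linearly from 0 to MEC(x_m), so the loss is a triangle.
DWL = ½ × 2.4844 × 15.9000 = 19.7510.

DWL = 19.8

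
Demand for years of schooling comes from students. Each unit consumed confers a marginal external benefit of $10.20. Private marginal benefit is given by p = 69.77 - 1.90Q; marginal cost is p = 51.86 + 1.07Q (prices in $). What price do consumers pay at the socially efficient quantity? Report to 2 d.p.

P = $51.79

Social marginal benefit = demand + MEB = 79.97 - 1.90Q.
Set SMB = MC: 79.97 - 1.90Q = 51.86 + 1.07Q → Q* = 9.4646.
Consumer price on the demand curve at Q*: 69.77 − 1.90×9.4646 = 51.7873.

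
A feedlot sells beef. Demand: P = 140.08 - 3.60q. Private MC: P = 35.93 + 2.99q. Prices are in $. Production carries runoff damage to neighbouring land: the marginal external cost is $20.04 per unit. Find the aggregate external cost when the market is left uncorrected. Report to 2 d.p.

$316.72

Market equilibrium (private): 35.93 + 2.99q = 140.08 - 3.60q → q_m = 15.8042.
Total external cost = MEC × q_m = 20.04 × 15.8042 = 316.7162.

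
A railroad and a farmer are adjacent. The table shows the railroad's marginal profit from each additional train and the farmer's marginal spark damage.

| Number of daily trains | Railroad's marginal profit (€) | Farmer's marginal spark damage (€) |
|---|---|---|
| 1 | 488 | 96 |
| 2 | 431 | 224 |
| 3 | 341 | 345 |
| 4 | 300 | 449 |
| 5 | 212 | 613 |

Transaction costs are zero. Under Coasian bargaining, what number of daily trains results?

2

Bargaining reaches the level where marginal profit last exceeds marginal spark damage.
That holds through level 2 (431 ≥ 224) but not at 3 (341 < 345).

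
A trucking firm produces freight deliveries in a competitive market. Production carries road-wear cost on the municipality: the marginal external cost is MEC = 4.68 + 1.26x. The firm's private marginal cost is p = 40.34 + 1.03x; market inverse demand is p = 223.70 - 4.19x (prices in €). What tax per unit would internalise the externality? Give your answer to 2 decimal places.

Social marginal cost = private MC + MEC = 45.02 + 2.29x.
Set SMC = demand: 45.02 + 2.29x = 223.70 - 4.19x → x* = 27.5741.
The Pigouvian tax equals MEC at x*: 4.68 + 1.26×27.5741 = 39.4234.

tax = €39.42 per unit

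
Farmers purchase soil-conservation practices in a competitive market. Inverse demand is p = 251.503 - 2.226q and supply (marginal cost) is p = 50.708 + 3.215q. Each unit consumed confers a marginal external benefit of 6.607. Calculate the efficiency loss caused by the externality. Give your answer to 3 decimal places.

DWL = 4.011

Market equilibrium (private): 50.708 + 3.215q = 251.503 - 2.226q → q_m = 36.9041.
Social marginal benefit = demand + MEB = 258.110 - 2.226q.
Set SMB = MC: 258.110 - 2.226q = 50.708 + 3.215q → q* = 38.1184.
Height of the DWL triangle at q_m is SMB(q_m) − MC(q_m) = MEB(q_m) = 6.6070.
DWL = ½ × 1.2143 × 6.6070 = 4.0114.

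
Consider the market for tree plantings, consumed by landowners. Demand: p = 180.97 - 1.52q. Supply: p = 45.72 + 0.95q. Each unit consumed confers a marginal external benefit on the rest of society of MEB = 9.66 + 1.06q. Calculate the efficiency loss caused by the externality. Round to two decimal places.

DWL = 1625.40

Market equilibrium (private): 45.72 + 0.95q = 180.97 - 1.52q → q_m = 54.7571.
Social marginal benefit = demand + MEB = 190.63 - 0.46q.
Set SMB = MC: 190.63 - 0.46q = 45.72 + 0.95q → q* = 102.7730.
The welfare-loss triangle has base |q_m − q*| and height MEB(q_m) (the vertical gap between SMB and MC is zero at q* and MEB at q_m).
DWL = ½ × 48.0159 × 67.7025 = 1625.3982.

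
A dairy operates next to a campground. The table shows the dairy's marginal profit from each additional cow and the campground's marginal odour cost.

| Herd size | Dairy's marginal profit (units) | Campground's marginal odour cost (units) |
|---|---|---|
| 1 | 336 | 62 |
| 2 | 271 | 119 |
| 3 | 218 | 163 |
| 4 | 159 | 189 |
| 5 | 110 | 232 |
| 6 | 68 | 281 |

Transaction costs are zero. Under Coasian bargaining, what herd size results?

3

Bargaining reaches the level where marginal profit last exceeds marginal odour cost.
That holds through level 3 (218 ≥ 163) but not at 4 (159 < 189).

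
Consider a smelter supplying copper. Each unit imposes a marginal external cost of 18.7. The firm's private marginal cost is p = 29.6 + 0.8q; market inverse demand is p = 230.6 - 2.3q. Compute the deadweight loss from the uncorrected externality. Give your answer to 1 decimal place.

Market equilibrium (private): 29.6 + 0.8q = 230.6 - 2.3q → q_m = 64.8387.
Social marginal cost = private MC + MEC = 48.3 + 0.8q.
Set SMC = demand: 48.3 + 0.8q = 230.6 - 2.3q → q* = 58.8065.
The loss is the area between SMC and demand from q* to q_m; with linear curves that's a triangle of height MEC(q_m).
DWL = ½ × 6.0322 × 18.7000 = 56.4011.

DWL = 56.4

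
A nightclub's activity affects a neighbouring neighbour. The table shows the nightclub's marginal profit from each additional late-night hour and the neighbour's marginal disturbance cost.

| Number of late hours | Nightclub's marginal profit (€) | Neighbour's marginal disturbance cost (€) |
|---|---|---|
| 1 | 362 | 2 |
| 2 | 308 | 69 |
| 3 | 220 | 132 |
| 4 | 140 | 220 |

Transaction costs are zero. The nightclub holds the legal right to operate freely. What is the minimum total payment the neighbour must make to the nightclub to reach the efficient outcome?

€140

Left alone the nightclub would choose level 4 (marginal profit stays positive).
Efficient level: k* = 3 (marginal profit ≥ marginal disturbance cost through 3).
The neighbour must at least cover the nightclub's forgone profit from cutting 4→3: 140 = 140.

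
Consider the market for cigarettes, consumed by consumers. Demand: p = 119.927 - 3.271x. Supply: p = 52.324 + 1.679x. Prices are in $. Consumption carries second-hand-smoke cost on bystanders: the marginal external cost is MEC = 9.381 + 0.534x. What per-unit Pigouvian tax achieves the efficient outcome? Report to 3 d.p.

Social marginal benefit = demand − MEC = 110.546 - 3.805x.
Set SMB = MC: 110.546 - 3.805x = 52.324 + 1.679x → x* = 10.6167.
The Pigouvian tax equals MEC at x*: 9.381 + 0.534×10.6167 = 15.0503.

tax = $15.050 per unit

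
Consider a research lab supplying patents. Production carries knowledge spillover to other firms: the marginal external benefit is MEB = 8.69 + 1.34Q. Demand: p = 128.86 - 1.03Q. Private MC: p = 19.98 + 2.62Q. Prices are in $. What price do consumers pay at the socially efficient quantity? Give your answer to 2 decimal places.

Social marginal cost = private MC − MEB = 11.29 + 1.28Q.
Set SMC = demand: 11.29 + 1.28Q = 128.86 - 1.03Q → Q* = 50.8961.
Consumer price on the demand curve at Q*: 128.86 − 1.03×50.8961 = 76.4370.

P = $76.44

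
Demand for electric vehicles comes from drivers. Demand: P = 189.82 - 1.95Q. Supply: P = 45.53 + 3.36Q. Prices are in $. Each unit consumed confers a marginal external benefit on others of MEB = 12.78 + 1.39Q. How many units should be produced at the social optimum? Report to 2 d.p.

Social marginal benefit = demand + MEB = 202.60 - 0.56Q.
Set SMB = MC: 202.60 - 0.56Q = 45.53 + 3.36Q → Q* = 40.0689.

Q* = 40.07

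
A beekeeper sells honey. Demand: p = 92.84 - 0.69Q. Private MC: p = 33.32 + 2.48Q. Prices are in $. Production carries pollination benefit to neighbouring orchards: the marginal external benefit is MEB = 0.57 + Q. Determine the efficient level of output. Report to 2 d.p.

Q* = 27.69

Social marginal cost = private MC − MEB = 32.75 + 1.48Q.
Set SMC = demand: 32.75 + 1.48Q = 92.84 - 0.69Q → Q* = 27.6912.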